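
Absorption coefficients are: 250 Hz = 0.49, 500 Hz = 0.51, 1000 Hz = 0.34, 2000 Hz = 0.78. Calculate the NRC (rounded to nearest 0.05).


Given values:
  a_250 = 0.49, a_500 = 0.51
  a_1000 = 0.34, a_2000 = 0.78
Formula: NRC = (a250 + a500 + a1000 + a2000) / 4
Sum = 0.49 + 0.51 + 0.34 + 0.78 = 2.12
NRC = 2.12 / 4 = 0.53
Rounded to nearest 0.05: 0.55

0.55


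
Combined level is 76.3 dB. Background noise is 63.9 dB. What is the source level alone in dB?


Given values:
  L_total = 76.3 dB, L_bg = 63.9 dB
Formula: L_source = 10 * log10(10^(L_total/10) - 10^(L_bg/10))
Convert to linear:
  10^(76.3/10) = 42657951.8802
  10^(63.9/10) = 2454708.9157
Difference: 42657951.8802 - 2454708.9157 = 40203242.9645
L_source = 10 * log10(40203242.9645) = 76.04

76.04 dB


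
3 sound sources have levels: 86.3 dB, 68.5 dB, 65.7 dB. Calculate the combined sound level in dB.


Formula: L_total = 10 * log10( sum(10^(Li/10)) )
  Source 1: 10^(86.3/10) = 426579518.8016
  Source 2: 10^(68.5/10) = 7079457.8438
  Source 3: 10^(65.7/10) = 3715352.291
Sum of linear values = 437374328.9364
L_total = 10 * log10(437374328.9364) = 86.41

86.41 dB


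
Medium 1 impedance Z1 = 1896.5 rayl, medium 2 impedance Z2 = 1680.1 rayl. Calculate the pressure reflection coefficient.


Given values:
  Z1 = 1896.5 rayl, Z2 = 1680.1 rayl
Formula: R = (Z2 - Z1) / (Z2 + Z1)
Numerator: Z2 - Z1 = 1680.1 - 1896.5 = -216.4
Denominator: Z2 + Z1 = 1680.1 + 1896.5 = 3576.6
R = -216.4 / 3576.6 = -0.0605

-0.0605


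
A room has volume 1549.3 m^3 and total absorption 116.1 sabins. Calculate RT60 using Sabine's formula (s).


Given values:
  V = 1549.3 m^3
  A = 116.1 sabins
Formula: RT60 = 0.161 * V / A
Numerator: 0.161 * 1549.3 = 249.4373
RT60 = 249.4373 / 116.1 = 2.148

2.148 s


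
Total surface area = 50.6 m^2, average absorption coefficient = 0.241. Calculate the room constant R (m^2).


Given values:
  S = 50.6 m^2, alpha = 0.241
Formula: R = S * alpha / (1 - alpha)
Numerator: 50.6 * 0.241 = 12.1946
Denominator: 1 - 0.241 = 0.759
R = 12.1946 / 0.759 = 16.07

16.07 m^2


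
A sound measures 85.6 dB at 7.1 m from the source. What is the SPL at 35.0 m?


Given values:
  SPL1 = 85.6 dB, r1 = 7.1 m, r2 = 35.0 m
Formula: SPL2 = SPL1 - 20 * log10(r2 / r1)
Compute ratio: r2 / r1 = 35.0 / 7.1 = 4.9296
Compute log10: log10(4.9296) = 0.692812
Compute drop: 20 * 0.692812 = 13.8562
SPL2 = 85.6 - 13.8562 = 71.74

71.74 dB


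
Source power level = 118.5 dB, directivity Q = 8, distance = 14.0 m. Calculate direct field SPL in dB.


Given values:
  Lw = 118.5 dB, Q = 8, r = 14.0 m
Formula: SPL = Lw + 10 * log10(Q / (4 * pi * r^2))
Compute 4 * pi * r^2 = 4 * pi * 14.0^2 = 2463.0086
Compute Q / denom = 8 / 2463.0086 = 0.00324806
Compute 10 * log10(0.00324806) = -24.8838
SPL = 118.5 + (-24.8838) = 93.62

93.62 dB


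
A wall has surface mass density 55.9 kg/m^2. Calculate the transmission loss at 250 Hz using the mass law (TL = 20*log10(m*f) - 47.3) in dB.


Given values:
  m = 55.9 kg/m^2, f = 250 Hz
Formula: TL = 20 * log10(m * f) - 47.3
Compute m * f = 55.9 * 250 = 13975.0
Compute log10(13975.0) = 4.145352
Compute 20 * 4.145352 = 82.907
TL = 82.907 - 47.3 = 35.61

35.61 dB


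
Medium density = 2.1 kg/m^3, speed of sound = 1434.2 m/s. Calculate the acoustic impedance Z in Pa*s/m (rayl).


Given values:
  rho = 2.1 kg/m^3
  c = 1434.2 m/s
Formula: Z = rho * c
Z = 2.1 * 1434.2
Z = 3011.82

3011.82 rayl


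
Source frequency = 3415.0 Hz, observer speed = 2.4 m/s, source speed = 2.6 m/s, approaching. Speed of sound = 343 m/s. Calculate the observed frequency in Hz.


Given values:
  f_s = 3415.0 Hz, v_o = 2.4 m/s, v_s = 2.6 m/s
  Direction: approaching
Formula: f_o = f_s * (c + v_o) / (c - v_s)
Numerator: c + v_o = 343 + 2.4 = 345.4
Denominator: c - v_s = 343 - 2.6 = 340.4
f_o = 3415.0 * 345.4 / 340.4 = 3465.16

3465.16 Hz


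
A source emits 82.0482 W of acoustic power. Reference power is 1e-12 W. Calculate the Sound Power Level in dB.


Given values:
  W = 82.0482 W
  W_ref = 1e-12 W
Formula: SWL = 10 * log10(W / W_ref)
Compute ratio: W / W_ref = 82048200000000
Compute log10: log10(82048200000000) = 13.914069
Multiply: SWL = 10 * 13.914069 = 139.14

139.14 dB


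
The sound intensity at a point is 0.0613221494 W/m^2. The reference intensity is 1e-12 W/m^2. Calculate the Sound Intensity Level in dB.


Given values:
  I = 0.0613221494 W/m^2
  I_ref = 1e-12 W/m^2
Formula: SIL = 10 * log10(I / I_ref)
Compute ratio: I / I_ref = 61322149400
Compute log10: log10(61322149400) = 10.787617
Multiply: SIL = 10 * 10.787617 = 107.88

107.88 dB


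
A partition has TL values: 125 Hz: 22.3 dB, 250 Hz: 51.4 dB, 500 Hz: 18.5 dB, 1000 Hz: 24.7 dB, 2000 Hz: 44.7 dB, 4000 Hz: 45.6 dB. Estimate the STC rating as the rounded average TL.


Given TL values at each frequency:
  125 Hz: 22.3 dB
  250 Hz: 51.4 dB
  500 Hz: 18.5 dB
  1000 Hz: 24.7 dB
  2000 Hz: 44.7 dB
  4000 Hz: 45.6 dB
Formula: STC ~ round(average of TL values)
Sum = 22.3 + 51.4 + 18.5 + 24.7 + 44.7 + 45.6 = 207.2
Average = 207.2 / 6 = 34.53
Rounded: 35

35


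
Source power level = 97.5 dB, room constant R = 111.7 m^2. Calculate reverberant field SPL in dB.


Given values:
  Lw = 97.5 dB, R = 111.7 m^2
Formula: SPL = Lw + 10 * log10(4 / R)
Compute 4 / R = 4 / 111.7 = 0.03581
Compute 10 * log10(0.03581) = -14.46
SPL = 97.5 + (-14.46) = 83.04

83.04 dB


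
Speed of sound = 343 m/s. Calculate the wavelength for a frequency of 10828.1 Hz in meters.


Given values:
  c = 343 m/s, f = 10828.1 Hz
Formula: lambda = c / f
lambda = 343 / 10828.1
lambda = 0.0317

0.0317 m


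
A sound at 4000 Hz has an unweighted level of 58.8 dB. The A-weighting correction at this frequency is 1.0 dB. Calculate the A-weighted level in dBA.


Given values:
  SPL = 58.8 dB
  A-weighting at 4000 Hz = 1.0 dB
Formula: L_A = SPL + A_weight
L_A = 58.8 + (1.0)
L_A = 59.8

59.8 dBA


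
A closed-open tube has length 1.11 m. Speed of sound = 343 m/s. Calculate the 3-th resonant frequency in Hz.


Given values:
  Tube type: closed-open, L = 1.11 m, c = 343 m/s, n = 3
Formula: f_n = (2n - 1) * c / (4 * L)
Compute 2n - 1 = 2*3 - 1 = 5
Compute 4 * L = 4 * 1.11 = 4.44
f = 5 * 343 / 4.44
f = 386.26

386.26 Hz


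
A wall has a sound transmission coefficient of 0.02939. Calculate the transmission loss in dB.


Given values:
  tau = 0.02939
Formula: TL = 10 * log10(1 / tau)
Compute 1 / tau = 1 / 0.02939 = 34.0252
Compute log10(34.0252) = 1.531801
TL = 10 * 1.531801 = 15.32

15.32 dB


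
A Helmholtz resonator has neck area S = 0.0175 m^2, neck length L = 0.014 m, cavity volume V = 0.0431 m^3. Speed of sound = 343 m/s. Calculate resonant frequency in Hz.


Given values:
  S = 0.0175 m^2, L = 0.014 m, V = 0.0431 m^3, c = 343 m/s
Formula: f = (c / (2*pi)) * sqrt(S / (V * L))
Compute V * L = 0.0431 * 0.014 = 0.0006034
Compute S / (V * L) = 0.0175 / 0.0006034 = 29.0023
Compute sqrt(29.0023) = 5.385378
Compute c / (2*pi) = 343 / 6.283185 = 54.590148
f = 54.590148 * 5.385378 = 293.99

293.99 Hz


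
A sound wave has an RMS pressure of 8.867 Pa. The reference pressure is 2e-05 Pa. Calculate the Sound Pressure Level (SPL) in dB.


Given values:
  p = 8.867 Pa
  p_ref = 2e-05 Pa
Formula: SPL = 20 * log10(p / p_ref)
Compute ratio: p / p_ref = 8.867 / 2e-05 = 443350
Compute log10: log10(443350) = 5.646747
Multiply: SPL = 20 * 5.646747 = 112.93

112.93 dB


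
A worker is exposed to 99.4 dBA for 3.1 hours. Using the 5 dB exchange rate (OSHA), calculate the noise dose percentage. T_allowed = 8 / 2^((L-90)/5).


Given values:
  L = 99.4 dBA, T = 3.1 hours
Formula: T_allowed = 8 / 2^((L - 90) / 5)
Compute exponent: (99.4 - 90) / 5 = 1.88
Compute 2^(1.88) = 3.680751
T_allowed = 8 / 3.680751 = 2.173469 hours
Dose = (T / T_allowed) * 100
Dose = (3.1 / 2.173469) * 100 = 142.63

142.63 %


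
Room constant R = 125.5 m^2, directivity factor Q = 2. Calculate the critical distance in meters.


Given values:
  R = 125.5 m^2, Q = 2
Formula: d_c = 0.141 * sqrt(Q * R)
Compute Q * R = 2 * 125.5 = 251.0
Compute sqrt(251.0) = 15.843
d_c = 0.141 * 15.843 = 2.234

2.234 m


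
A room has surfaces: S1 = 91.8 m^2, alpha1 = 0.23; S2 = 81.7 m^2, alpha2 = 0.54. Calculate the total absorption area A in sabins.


Given surfaces:
  Surface 1: 91.8 * 0.23 = 21.114
  Surface 2: 81.7 * 0.54 = 44.118
Formula: A = sum(Si * alpha_i)
A = 21.114 + 44.118
A = 65.23

65.23 sabins


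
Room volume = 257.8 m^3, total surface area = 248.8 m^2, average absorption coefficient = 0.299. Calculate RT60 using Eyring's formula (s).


Given values:
  V = 257.8 m^3, S = 248.8 m^2, alpha = 0.299
Formula: RT60 = 0.161 * V / (-S * ln(1 - alpha))
Compute ln(1 - 0.299) = ln(0.701) = -0.355247
Denominator: -248.8 * -0.355247 = 88.3855
Numerator: 0.161 * 257.8 = 41.5058
RT60 = 41.5058 / 88.3855 = 0.47

0.47 s


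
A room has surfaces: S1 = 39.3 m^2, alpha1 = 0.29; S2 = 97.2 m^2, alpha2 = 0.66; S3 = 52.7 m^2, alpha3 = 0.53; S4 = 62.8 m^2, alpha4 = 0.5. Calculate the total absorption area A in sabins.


Given surfaces:
  Surface 1: 39.3 * 0.29 = 11.397
  Surface 2: 97.2 * 0.66 = 64.152
  Surface 3: 52.7 * 0.53 = 27.931
  Surface 4: 62.8 * 0.5 = 31.4
Formula: A = sum(Si * alpha_i)
A = 11.397 + 64.152 + 27.931 + 31.4
A = 134.88

134.88 sabins


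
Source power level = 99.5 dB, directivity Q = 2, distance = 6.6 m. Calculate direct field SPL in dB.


Given values:
  Lw = 99.5 dB, Q = 2, r = 6.6 m
Formula: SPL = Lw + 10 * log10(Q / (4 * pi * r^2))
Compute 4 * pi * r^2 = 4 * pi * 6.6^2 = 547.3911
Compute Q / denom = 2 / 547.3911 = 0.00365369
Compute 10 * log10(0.00365369) = -24.3727
SPL = 99.5 + (-24.3727) = 75.13

75.13 dB


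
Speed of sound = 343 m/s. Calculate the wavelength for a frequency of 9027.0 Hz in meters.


Given values:
  c = 343 m/s, f = 9027.0 Hz
Formula: lambda = c / f
lambda = 343 / 9027.0
lambda = 0.038

0.038 m


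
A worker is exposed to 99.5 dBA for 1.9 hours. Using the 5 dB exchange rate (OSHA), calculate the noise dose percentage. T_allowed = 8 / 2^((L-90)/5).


Given values:
  L = 99.5 dBA, T = 1.9 hours
Formula: T_allowed = 8 / 2^((L - 90) / 5)
Compute exponent: (99.5 - 90) / 5 = 1.9
Compute 2^(1.9) = 3.732132
T_allowed = 8 / 3.732132 = 2.143547 hours
Dose = (T / T_allowed) * 100
Dose = (1.9 / 2.143547) * 100 = 88.64

88.64 %


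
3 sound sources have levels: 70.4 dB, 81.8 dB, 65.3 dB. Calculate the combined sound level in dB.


Formula: L_total = 10 * log10( sum(10^(Li/10)) )
  Source 1: 10^(70.4/10) = 10964781.9614
  Source 2: 10^(81.8/10) = 151356124.8436
  Source 3: 10^(65.3/10) = 3388441.5614
Sum of linear values = 165709348.3664
L_total = 10 * log10(165709348.3664) = 82.19

82.19 dB


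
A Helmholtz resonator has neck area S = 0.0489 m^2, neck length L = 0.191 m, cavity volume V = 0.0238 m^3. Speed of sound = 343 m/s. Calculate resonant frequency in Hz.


Given values:
  S = 0.0489 m^2, L = 0.191 m, V = 0.0238 m^3, c = 343 m/s
Formula: f = (c / (2*pi)) * sqrt(S / (V * L))
Compute V * L = 0.0238 * 0.191 = 0.0045458
Compute S / (V * L) = 0.0489 / 0.0045458 = 10.7572
Compute sqrt(10.7572) = 3.279817
Compute c / (2*pi) = 343 / 6.283185 = 54.590148
f = 54.590148 * 3.279817 = 179.05

179.05 Hz


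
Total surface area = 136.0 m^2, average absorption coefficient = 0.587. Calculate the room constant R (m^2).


Given values:
  S = 136.0 m^2, alpha = 0.587
Formula: R = S * alpha / (1 - alpha)
Numerator: 136.0 * 0.587 = 79.832
Denominator: 1 - 0.587 = 0.413
R = 79.832 / 0.413 = 193.3

193.3 m^2


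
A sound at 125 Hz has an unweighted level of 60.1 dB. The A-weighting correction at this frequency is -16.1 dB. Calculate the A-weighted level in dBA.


Given values:
  SPL = 60.1 dB
  A-weighting at 125 Hz = -16.1 dB
Formula: L_A = SPL + A_weight
L_A = 60.1 + (-16.1)
L_A = 44.0

44.0 dBA


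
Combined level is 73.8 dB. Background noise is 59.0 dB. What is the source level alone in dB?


Given values:
  L_total = 73.8 dB, L_bg = 59.0 dB
Formula: L_source = 10 * log10(10^(L_total/10) - 10^(L_bg/10))
Convert to linear:
  10^(73.8/10) = 23988329.1902
  10^(59.0/10) = 794328.2347
Difference: 23988329.1902 - 794328.2347 = 23194000.9555
L_source = 10 * log10(23194000.9555) = 73.65

73.65 dB


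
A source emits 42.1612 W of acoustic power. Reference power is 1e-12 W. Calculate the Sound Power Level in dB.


Given values:
  W = 42.1612 W
  W_ref = 1e-12 W
Formula: SWL = 10 * log10(W / W_ref)
Compute ratio: W / W_ref = 42161200000000
Compute log10: log10(42161200000000) = 13.624913
Multiply: SWL = 10 * 13.624913 = 136.25

136.25 dB


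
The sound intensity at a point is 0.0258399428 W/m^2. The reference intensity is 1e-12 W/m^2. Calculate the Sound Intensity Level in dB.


Given values:
  I = 0.0258399428 W/m^2
  I_ref = 1e-12 W/m^2
Formula: SIL = 10 * log10(I / I_ref)
Compute ratio: I / I_ref = 25839942800
Compute log10: log10(25839942800) = 10.412292
Multiply: SIL = 10 * 10.412292 = 104.12

104.12 dB


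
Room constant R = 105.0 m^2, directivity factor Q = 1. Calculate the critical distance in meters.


Given values:
  R = 105.0 m^2, Q = 1
Formula: d_c = 0.141 * sqrt(Q * R)
Compute Q * R = 1 * 105.0 = 105.0
Compute sqrt(105.0) = 10.247
d_c = 0.141 * 10.247 = 1.445

1.445 m


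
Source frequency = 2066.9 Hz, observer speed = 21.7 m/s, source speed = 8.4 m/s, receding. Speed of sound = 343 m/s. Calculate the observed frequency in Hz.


Given values:
  f_s = 2066.9 Hz, v_o = 21.7 m/s, v_s = 8.4 m/s
  Direction: receding
Formula: f_o = f_s * (c - v_o) / (c + v_s)
Numerator: c - v_o = 343 - 21.7 = 321.3
Denominator: c + v_s = 343 + 8.4 = 351.4
f_o = 2066.9 * 321.3 / 351.4 = 1889.85

1889.85 Hz


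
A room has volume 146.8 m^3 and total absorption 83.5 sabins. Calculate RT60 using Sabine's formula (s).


Given values:
  V = 146.8 m^3
  A = 83.5 sabins
Formula: RT60 = 0.161 * V / A
Numerator: 0.161 * 146.8 = 23.6348
RT60 = 23.6348 / 83.5 = 0.283

0.283 s


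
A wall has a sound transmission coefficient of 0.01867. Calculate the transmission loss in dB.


Given values:
  tau = 0.01867
Formula: TL = 10 * log10(1 / tau)
Compute 1 / tau = 1 / 0.01867 = 53.5619
Compute log10(53.5619) = 1.728856
TL = 10 * 1.728856 = 17.29

17.29 dB


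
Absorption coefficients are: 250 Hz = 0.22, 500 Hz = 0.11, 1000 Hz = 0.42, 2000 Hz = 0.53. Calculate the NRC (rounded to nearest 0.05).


Given values:
  a_250 = 0.22, a_500 = 0.11
  a_1000 = 0.42, a_2000 = 0.53
Formula: NRC = (a250 + a500 + a1000 + a2000) / 4
Sum = 0.22 + 0.11 + 0.42 + 0.53 = 1.28
NRC = 1.28 / 4 = 0.32
Rounded to nearest 0.05: 0.3

0.3


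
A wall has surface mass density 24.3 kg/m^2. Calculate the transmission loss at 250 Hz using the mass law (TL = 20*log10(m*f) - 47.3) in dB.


Given values:
  m = 24.3 kg/m^2, f = 250 Hz
Formula: TL = 20 * log10(m * f) - 47.3
Compute m * f = 24.3 * 250 = 6075.0
Compute log10(6075.0) = 3.783546
Compute 20 * 3.783546 = 75.6709
TL = 75.6709 - 47.3 = 28.37

28.37 dB


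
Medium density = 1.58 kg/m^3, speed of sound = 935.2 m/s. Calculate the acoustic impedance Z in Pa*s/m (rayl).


Given values:
  rho = 1.58 kg/m^3
  c = 935.2 m/s
Formula: Z = rho * c
Z = 1.58 * 935.2
Z = 1477.62

1477.62 rayl


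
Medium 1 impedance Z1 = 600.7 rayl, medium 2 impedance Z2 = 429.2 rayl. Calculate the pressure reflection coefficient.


Given values:
  Z1 = 600.7 rayl, Z2 = 429.2 rayl
Formula: R = (Z2 - Z1) / (Z2 + Z1)
Numerator: Z2 - Z1 = 429.2 - 600.7 = -171.5
Denominator: Z2 + Z1 = 429.2 + 600.7 = 1029.9
R = -171.5 / 1029.9 = -0.1665

-0.1665


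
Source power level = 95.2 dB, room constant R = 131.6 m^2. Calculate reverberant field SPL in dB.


Given values:
  Lw = 95.2 dB, R = 131.6 m^2
Formula: SPL = Lw + 10 * log10(4 / R)
Compute 4 / R = 4 / 131.6 = 0.030395
Compute 10 * log10(0.030395) = -15.172
SPL = 95.2 + (-15.172) = 80.03

80.03 dB


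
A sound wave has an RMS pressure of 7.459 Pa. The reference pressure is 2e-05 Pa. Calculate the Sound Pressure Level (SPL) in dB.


Given values:
  p = 7.459 Pa
  p_ref = 2e-05 Pa
Formula: SPL = 20 * log10(p / p_ref)
Compute ratio: p / p_ref = 7.459 / 2e-05 = 372950
Compute log10: log10(372950) = 5.571651
Multiply: SPL = 20 * 5.571651 = 111.43

111.43 dB


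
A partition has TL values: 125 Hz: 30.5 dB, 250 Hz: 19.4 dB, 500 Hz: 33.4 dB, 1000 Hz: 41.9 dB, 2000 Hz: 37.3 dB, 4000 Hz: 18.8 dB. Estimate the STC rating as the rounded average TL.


Given TL values at each frequency:
  125 Hz: 30.5 dB
  250 Hz: 19.4 dB
  500 Hz: 33.4 dB
  1000 Hz: 41.9 dB
  2000 Hz: 37.3 dB
  4000 Hz: 18.8 dB
Formula: STC ~ round(average of TL values)
Sum = 30.5 + 19.4 + 33.4 + 41.9 + 37.3 + 18.8 = 181.3
Average = 181.3 / 6 = 30.22
Rounded: 30

30


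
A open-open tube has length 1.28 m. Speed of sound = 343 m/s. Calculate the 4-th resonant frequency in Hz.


Given values:
  Tube type: open-open, L = 1.28 m, c = 343 m/s, n = 4
Formula: f_n = n * c / (2 * L)
Compute 2 * L = 2 * 1.28 = 2.56
f = 4 * 343 / 2.56
f = 535.94

535.94 Hz


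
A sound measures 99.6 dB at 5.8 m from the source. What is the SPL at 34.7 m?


Given values:
  SPL1 = 99.6 dB, r1 = 5.8 m, r2 = 34.7 m
Formula: SPL2 = SPL1 - 20 * log10(r2 / r1)
Compute ratio: r2 / r1 = 34.7 / 5.8 = 5.9828
Compute log10: log10(5.9828) = 0.776904
Compute drop: 20 * 0.776904 = 15.5381
SPL2 = 99.6 - 15.5381 = 84.06

84.06 dB


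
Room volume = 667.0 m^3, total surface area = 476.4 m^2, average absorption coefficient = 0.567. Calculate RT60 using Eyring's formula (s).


Given values:
  V = 667.0 m^3, S = 476.4 m^2, alpha = 0.567
Formula: RT60 = 0.161 * V / (-S * ln(1 - alpha))
Compute ln(1 - 0.567) = ln(0.433) = -0.837018
Denominator: -476.4 * -0.837018 = 398.7554
Numerator: 0.161 * 667.0 = 107.387
RT60 = 107.387 / 398.7554 = 0.269

0.269 s


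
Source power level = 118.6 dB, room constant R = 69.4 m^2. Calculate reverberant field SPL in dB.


Given values:
  Lw = 118.6 dB, R = 69.4 m^2
Formula: SPL = Lw + 10 * log10(4 / R)
Compute 4 / R = 4 / 69.4 = 0.057637
Compute 10 * log10(0.057637) = -12.393
SPL = 118.6 + (-12.393) = 106.21

106.21 dB


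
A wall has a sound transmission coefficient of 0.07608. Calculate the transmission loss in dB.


Given values:
  tau = 0.07608
Formula: TL = 10 * log10(1 / tau)
Compute 1 / tau = 1 / 0.07608 = 13.1441
Compute log10(13.1441) = 1.118731
TL = 10 * 1.118731 = 11.19

11.19 dB


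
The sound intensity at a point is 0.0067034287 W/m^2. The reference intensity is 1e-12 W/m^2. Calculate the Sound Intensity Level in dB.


Given values:
  I = 0.0067034287 W/m^2
  I_ref = 1e-12 W/m^2
Formula: SIL = 10 * log10(I / I_ref)
Compute ratio: I / I_ref = 6703428700
Compute log10: log10(6703428700) = 9.826297
Multiply: SIL = 10 * 9.826297 = 98.26

98.26 dB


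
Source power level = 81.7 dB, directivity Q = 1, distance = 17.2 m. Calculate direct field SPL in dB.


Given values:
  Lw = 81.7 dB, Q = 1, r = 17.2 m
Formula: SPL = Lw + 10 * log10(Q / (4 * pi * r^2))
Compute 4 * pi * r^2 = 4 * pi * 17.2^2 = 3717.6351
Compute Q / denom = 1 / 3717.6351 = 0.00026899
Compute 10 * log10(0.00026899) = -35.7026
SPL = 81.7 + (-35.7026) = 46.0

46.0 dB


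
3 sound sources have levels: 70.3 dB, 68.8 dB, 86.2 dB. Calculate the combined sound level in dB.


Formula: L_total = 10 * log10( sum(10^(Li/10)) )
  Source 1: 10^(70.3/10) = 10715193.0524
  Source 2: 10^(68.8/10) = 7585775.7503
  Source 3: 10^(86.2/10) = 416869383.4703
Sum of linear values = 435170352.273
L_total = 10 * log10(435170352.273) = 86.39

86.39 dB


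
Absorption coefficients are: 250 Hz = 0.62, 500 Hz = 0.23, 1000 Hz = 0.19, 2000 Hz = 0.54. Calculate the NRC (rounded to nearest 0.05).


Given values:
  a_250 = 0.62, a_500 = 0.23
  a_1000 = 0.19, a_2000 = 0.54
Formula: NRC = (a250 + a500 + a1000 + a2000) / 4
Sum = 0.62 + 0.23 + 0.19 + 0.54 = 1.58
NRC = 1.58 / 4 = 0.395
Rounded to nearest 0.05: 0.4

0.4


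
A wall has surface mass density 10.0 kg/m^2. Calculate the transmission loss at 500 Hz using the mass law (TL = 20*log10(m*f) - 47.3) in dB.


Given values:
  m = 10.0 kg/m^2, f = 500 Hz
Formula: TL = 20 * log10(m * f) - 47.3
Compute m * f = 10.0 * 500 = 5000.0
Compute log10(5000.0) = 3.69897
Compute 20 * 3.69897 = 73.9794
TL = 73.9794 - 47.3 = 26.68

26.68 dB


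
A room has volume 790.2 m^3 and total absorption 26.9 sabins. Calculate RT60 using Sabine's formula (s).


Given values:
  V = 790.2 m^3
  A = 26.9 sabins
Formula: RT60 = 0.161 * V / A
Numerator: 0.161 * 790.2 = 127.2222
RT60 = 127.2222 / 26.9 = 4.729

4.729 s


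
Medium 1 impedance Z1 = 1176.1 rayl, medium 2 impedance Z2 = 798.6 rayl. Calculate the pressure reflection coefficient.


Given values:
  Z1 = 1176.1 rayl, Z2 = 798.6 rayl
Formula: R = (Z2 - Z1) / (Z2 + Z1)
Numerator: Z2 - Z1 = 798.6 - 1176.1 = -377.5
Denominator: Z2 + Z1 = 798.6 + 1176.1 = 1974.7
R = -377.5 / 1974.7 = -0.1912

-0.1912


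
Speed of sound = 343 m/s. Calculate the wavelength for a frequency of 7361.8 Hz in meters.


Given values:
  c = 343 m/s, f = 7361.8 Hz
Formula: lambda = c / f
lambda = 343 / 7361.8
lambda = 0.0466

0.0466 m


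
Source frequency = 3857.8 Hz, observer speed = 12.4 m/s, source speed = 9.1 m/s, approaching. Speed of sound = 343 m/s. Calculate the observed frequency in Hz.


Given values:
  f_s = 3857.8 Hz, v_o = 12.4 m/s, v_s = 9.1 m/s
  Direction: approaching
Formula: f_o = f_s * (c + v_o) / (c - v_s)
Numerator: c + v_o = 343 + 12.4 = 355.4
Denominator: c - v_s = 343 - 9.1 = 333.9
f_o = 3857.8 * 355.4 / 333.9 = 4106.21

4106.21 Hz


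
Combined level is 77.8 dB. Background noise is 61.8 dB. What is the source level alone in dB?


Given values:
  L_total = 77.8 dB, L_bg = 61.8 dB
Formula: L_source = 10 * log10(10^(L_total/10) - 10^(L_bg/10))
Convert to linear:
  10^(77.8/10) = 60255958.6074
  10^(61.8/10) = 1513561.2484
Difference: 60255958.6074 - 1513561.2484 = 58742397.359
L_source = 10 * log10(58742397.359) = 77.69

77.69 dB


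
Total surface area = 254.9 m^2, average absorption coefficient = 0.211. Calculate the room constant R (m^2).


Given values:
  S = 254.9 m^2, alpha = 0.211
Formula: R = S * alpha / (1 - alpha)
Numerator: 254.9 * 0.211 = 53.7839
Denominator: 1 - 0.211 = 0.789
R = 53.7839 / 0.789 = 68.17

68.17 m^2


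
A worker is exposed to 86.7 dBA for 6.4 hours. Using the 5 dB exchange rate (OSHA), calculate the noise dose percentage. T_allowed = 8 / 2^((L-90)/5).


Given values:
  L = 86.7 dBA, T = 6.4 hours
Formula: T_allowed = 8 / 2^((L - 90) / 5)
Compute exponent: (86.7 - 90) / 5 = -0.66
Compute 2^(-0.66) = 0.632878
T_allowed = 8 / 0.632878 = 12.640667 hours
Dose = (T / T_allowed) * 100
Dose = (6.4 / 12.640667) * 100 = 50.63

50.63 %


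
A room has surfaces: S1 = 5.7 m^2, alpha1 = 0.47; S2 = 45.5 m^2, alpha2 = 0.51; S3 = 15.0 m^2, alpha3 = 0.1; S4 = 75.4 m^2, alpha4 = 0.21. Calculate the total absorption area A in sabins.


Given surfaces:
  Surface 1: 5.7 * 0.47 = 2.679
  Surface 2: 45.5 * 0.51 = 23.205
  Surface 3: 15.0 * 0.1 = 1.5
  Surface 4: 75.4 * 0.21 = 15.834
Formula: A = sum(Si * alpha_i)
A = 2.679 + 23.205 + 1.5 + 15.834
A = 43.22

43.22 sabins


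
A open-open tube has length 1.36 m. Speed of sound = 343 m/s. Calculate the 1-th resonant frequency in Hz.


Given values:
  Tube type: open-open, L = 1.36 m, c = 343 m/s, n = 1
Formula: f_n = n * c / (2 * L)
Compute 2 * L = 2 * 1.36 = 2.72
f = 1 * 343 / 2.72
f = 126.1

126.1 Hz


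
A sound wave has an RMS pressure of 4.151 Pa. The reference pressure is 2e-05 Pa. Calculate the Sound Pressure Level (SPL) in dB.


Given values:
  p = 4.151 Pa
  p_ref = 2e-05 Pa
Formula: SPL = 20 * log10(p / p_ref)
Compute ratio: p / p_ref = 4.151 / 2e-05 = 207550
Compute log10: log10(207550) = 5.317123
Multiply: SPL = 20 * 5.317123 = 106.34

106.34 dB


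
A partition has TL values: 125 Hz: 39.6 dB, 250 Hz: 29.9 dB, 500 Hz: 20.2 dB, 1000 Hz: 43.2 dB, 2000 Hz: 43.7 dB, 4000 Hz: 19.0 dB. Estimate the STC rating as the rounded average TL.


Given TL values at each frequency:
  125 Hz: 39.6 dB
  250 Hz: 29.9 dB
  500 Hz: 20.2 dB
  1000 Hz: 43.2 dB
  2000 Hz: 43.7 dB
  4000 Hz: 19.0 dB
Formula: STC ~ round(average of TL values)
Sum = 39.6 + 29.9 + 20.2 + 43.2 + 43.7 + 19.0 = 195.6
Average = 195.6 / 6 = 32.6
Rounded: 33

33


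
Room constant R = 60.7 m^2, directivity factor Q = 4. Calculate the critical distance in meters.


Given values:
  R = 60.7 m^2, Q = 4
Formula: d_c = 0.141 * sqrt(Q * R)
Compute Q * R = 4 * 60.7 = 242.8
Compute sqrt(242.8) = 15.582
d_c = 0.141 * 15.582 = 2.197

2.197 m


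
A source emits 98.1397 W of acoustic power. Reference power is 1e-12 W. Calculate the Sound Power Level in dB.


Given values:
  W = 98.1397 W
  W_ref = 1e-12 W
Formula: SWL = 10 * log10(W / W_ref)
Compute ratio: W / W_ref = 98139700000000
Compute log10: log10(98139700000000) = 13.991845
Multiply: SWL = 10 * 13.991845 = 139.92

139.92 dB


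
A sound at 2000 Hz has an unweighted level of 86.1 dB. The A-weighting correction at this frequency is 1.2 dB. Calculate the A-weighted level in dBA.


Given values:
  SPL = 86.1 dB
  A-weighting at 2000 Hz = 1.2 dB
Formula: L_A = SPL + A_weight
L_A = 86.1 + (1.2)
L_A = 87.3

87.3 dBA


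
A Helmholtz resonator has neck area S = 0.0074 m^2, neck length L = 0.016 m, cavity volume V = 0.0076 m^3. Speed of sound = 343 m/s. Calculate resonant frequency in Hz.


Given values:
  S = 0.0074 m^2, L = 0.016 m, V = 0.0076 m^3, c = 343 m/s
Formula: f = (c / (2*pi)) * sqrt(S / (V * L))
Compute V * L = 0.0076 * 0.016 = 0.0001216
Compute S / (V * L) = 0.0074 / 0.0001216 = 60.8553
Compute sqrt(60.8553) = 7.800981
Compute c / (2*pi) = 343 / 6.283185 = 54.590148
f = 54.590148 * 7.800981 = 425.86

425.86 Hz


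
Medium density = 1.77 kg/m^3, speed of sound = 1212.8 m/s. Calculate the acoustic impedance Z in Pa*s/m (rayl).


Given values:
  rho = 1.77 kg/m^3
  c = 1212.8 m/s
Formula: Z = rho * c
Z = 1.77 * 1212.8
Z = 2146.66

2146.66 rayl


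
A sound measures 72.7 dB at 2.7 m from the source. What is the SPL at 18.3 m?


Given values:
  SPL1 = 72.7 dB, r1 = 2.7 m, r2 = 18.3 m
Formula: SPL2 = SPL1 - 20 * log10(r2 / r1)
Compute ratio: r2 / r1 = 18.3 / 2.7 = 6.7778
Compute log10: log10(6.7778) = 0.831089
Compute drop: 20 * 0.831089 = 16.6218
SPL2 = 72.7 - 16.6218 = 56.08

56.08 dB


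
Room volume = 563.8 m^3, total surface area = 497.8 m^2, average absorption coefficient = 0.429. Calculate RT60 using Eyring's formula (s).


Given values:
  V = 563.8 m^3, S = 497.8 m^2, alpha = 0.429
Formula: RT60 = 0.161 * V / (-S * ln(1 - alpha))
Compute ln(1 - 0.429) = ln(0.571) = -0.560366
Denominator: -497.8 * -0.560366 = 278.9502
Numerator: 0.161 * 563.8 = 90.7718
RT60 = 90.7718 / 278.9502 = 0.325

0.325 s


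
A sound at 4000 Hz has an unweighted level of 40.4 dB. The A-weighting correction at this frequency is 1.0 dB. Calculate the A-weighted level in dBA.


Given values:
  SPL = 40.4 dB
  A-weighting at 4000 Hz = 1.0 dB
Formula: L_A = SPL + A_weight
L_A = 40.4 + (1.0)
L_A = 41.4

41.4 dBA


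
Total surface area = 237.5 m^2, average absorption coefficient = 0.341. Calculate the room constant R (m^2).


Given values:
  S = 237.5 m^2, alpha = 0.341
Formula: R = S * alpha / (1 - alpha)
Numerator: 237.5 * 0.341 = 80.9875
Denominator: 1 - 0.341 = 0.659
R = 80.9875 / 0.659 = 122.89

122.89 m^2


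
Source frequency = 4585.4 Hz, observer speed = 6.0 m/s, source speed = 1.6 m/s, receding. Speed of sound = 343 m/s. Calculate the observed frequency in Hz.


Given values:
  f_s = 4585.4 Hz, v_o = 6.0 m/s, v_s = 1.6 m/s
  Direction: receding
Formula: f_o = f_s * (c - v_o) / (c + v_s)
Numerator: c - v_o = 343 - 6.0 = 337.0
Denominator: c + v_s = 343 + 1.6 = 344.6
f_o = 4585.4 * 337.0 / 344.6 = 4484.27

4484.27 Hz


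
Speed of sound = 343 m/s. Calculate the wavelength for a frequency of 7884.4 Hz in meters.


Given values:
  c = 343 m/s, f = 7884.4 Hz
Formula: lambda = c / f
lambda = 343 / 7884.4
lambda = 0.0435

0.0435 m


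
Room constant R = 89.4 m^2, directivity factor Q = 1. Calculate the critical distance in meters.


Given values:
  R = 89.4 m^2, Q = 1
Formula: d_c = 0.141 * sqrt(Q * R)
Compute Q * R = 1 * 89.4 = 89.4
Compute sqrt(89.4) = 9.4552
d_c = 0.141 * 9.4552 = 1.333

1.333 m


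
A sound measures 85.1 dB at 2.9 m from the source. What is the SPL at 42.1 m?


Given values:
  SPL1 = 85.1 dB, r1 = 2.9 m, r2 = 42.1 m
Formula: SPL2 = SPL1 - 20 * log10(r2 / r1)
Compute ratio: r2 / r1 = 42.1 / 2.9 = 14.5172
Compute log10: log10(14.5172) = 1.161883
Compute drop: 20 * 1.161883 = 23.2377
SPL2 = 85.1 - 23.2377 = 61.86

61.86 dB


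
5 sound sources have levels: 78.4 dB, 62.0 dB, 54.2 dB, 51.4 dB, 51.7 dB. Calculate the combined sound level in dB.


Formula: L_total = 10 * log10( sum(10^(Li/10)) )
  Source 1: 10^(78.4/10) = 69183097.0919
  Source 2: 10^(62.0/10) = 1584893.1925
  Source 3: 10^(54.2/10) = 263026.7992
  Source 4: 10^(51.4/10) = 138038.4265
  Source 5: 10^(51.7/10) = 147910.8388
Sum of linear values = 71316966.3489
L_total = 10 * log10(71316966.3489) = 78.53

78.53 dB


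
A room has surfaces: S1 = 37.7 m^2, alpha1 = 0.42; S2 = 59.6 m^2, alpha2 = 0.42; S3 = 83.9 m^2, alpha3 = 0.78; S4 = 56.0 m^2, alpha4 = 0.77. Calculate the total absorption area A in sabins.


Given surfaces:
  Surface 1: 37.7 * 0.42 = 15.834
  Surface 2: 59.6 * 0.42 = 25.032
  Surface 3: 83.9 * 0.78 = 65.442
  Surface 4: 56.0 * 0.77 = 43.12
Formula: A = sum(Si * alpha_i)
A = 15.834 + 25.032 + 65.442 + 43.12
A = 149.43

149.43 sabins


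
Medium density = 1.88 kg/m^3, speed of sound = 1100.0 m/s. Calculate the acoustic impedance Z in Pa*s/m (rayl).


Given values:
  rho = 1.88 kg/m^3
  c = 1100.0 m/s
Formula: Z = rho * c
Z = 1.88 * 1100.0
Z = 2068.0

2068.0 rayl


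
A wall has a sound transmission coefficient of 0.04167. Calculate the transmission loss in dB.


Given values:
  tau = 0.04167
Formula: TL = 10 * log10(1 / tau)
Compute 1 / tau = 1 / 0.04167 = 23.9981
Compute log10(23.9981) = 1.380177
TL = 10 * 1.380177 = 13.8

13.8 dB


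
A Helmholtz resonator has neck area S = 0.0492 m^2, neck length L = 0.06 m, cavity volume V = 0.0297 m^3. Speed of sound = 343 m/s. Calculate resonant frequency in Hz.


Given values:
  S = 0.0492 m^2, L = 0.06 m, V = 0.0297 m^3, c = 343 m/s
Formula: f = (c / (2*pi)) * sqrt(S / (V * L))
Compute V * L = 0.0297 * 0.06 = 0.001782
Compute S / (V * L) = 0.0492 / 0.001782 = 27.6094
Compute sqrt(27.6094) = 5.254465
Compute c / (2*pi) = 343 / 6.283185 = 54.590148
f = 54.590148 * 5.254465 = 286.84

286.84 Hz


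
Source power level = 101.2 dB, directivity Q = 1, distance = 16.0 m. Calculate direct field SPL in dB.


Given values:
  Lw = 101.2 dB, Q = 1, r = 16.0 m
Formula: SPL = Lw + 10 * log10(Q / (4 * pi * r^2))
Compute 4 * pi * r^2 = 4 * pi * 16.0^2 = 3216.9909
Compute Q / denom = 1 / 3216.9909 = 0.00031085
Compute 10 * log10(0.00031085) = -35.0745
SPL = 101.2 + (-35.0745) = 66.13

66.13 dB


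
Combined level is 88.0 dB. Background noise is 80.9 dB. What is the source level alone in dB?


Given values:
  L_total = 88.0 dB, L_bg = 80.9 dB
Formula: L_source = 10 * log10(10^(L_total/10) - 10^(L_bg/10))
Convert to linear:
  10^(88.0/10) = 630957344.4802
  10^(80.9/10) = 123026877.0812
Difference: 630957344.4802 - 123026877.0812 = 507930467.399
L_source = 10 * log10(507930467.399) = 87.06

87.06 dB


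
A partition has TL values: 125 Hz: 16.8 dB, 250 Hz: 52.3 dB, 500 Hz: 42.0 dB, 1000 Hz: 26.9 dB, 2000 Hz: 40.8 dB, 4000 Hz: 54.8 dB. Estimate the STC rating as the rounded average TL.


Given TL values at each frequency:
  125 Hz: 16.8 dB
  250 Hz: 52.3 dB
  500 Hz: 42.0 dB
  1000 Hz: 26.9 dB
  2000 Hz: 40.8 dB
  4000 Hz: 54.8 dB
Formula: STC ~ round(average of TL values)
Sum = 16.8 + 52.3 + 42.0 + 26.9 + 40.8 + 54.8 = 233.6
Average = 233.6 / 6 = 38.93
Rounded: 39

39


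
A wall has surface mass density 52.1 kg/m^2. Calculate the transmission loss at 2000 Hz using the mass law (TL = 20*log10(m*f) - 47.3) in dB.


Given values:
  m = 52.1 kg/m^2, f = 2000 Hz
Formula: TL = 20 * log10(m * f) - 47.3
Compute m * f = 52.1 * 2000 = 104200.0
Compute log10(104200.0) = 5.017868
Compute 20 * 5.017868 = 100.3574
TL = 100.3574 - 47.3 = 53.06

53.06 dB


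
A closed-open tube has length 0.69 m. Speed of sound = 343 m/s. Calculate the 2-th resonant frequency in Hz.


Given values:
  Tube type: closed-open, L = 0.69 m, c = 343 m/s, n = 2
Formula: f_n = (2n - 1) * c / (4 * L)
Compute 2n - 1 = 2*2 - 1 = 3
Compute 4 * L = 4 * 0.69 = 2.76
f = 3 * 343 / 2.76
f = 372.83

372.83 Hz


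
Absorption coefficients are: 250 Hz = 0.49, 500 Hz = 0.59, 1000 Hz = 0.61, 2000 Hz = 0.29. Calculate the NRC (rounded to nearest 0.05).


Given values:
  a_250 = 0.49, a_500 = 0.59
  a_1000 = 0.61, a_2000 = 0.29
Formula: NRC = (a250 + a500 + a1000 + a2000) / 4
Sum = 0.49 + 0.59 + 0.61 + 0.29 = 1.98
NRC = 1.98 / 4 = 0.495
Rounded to nearest 0.05: 0.5

0.5


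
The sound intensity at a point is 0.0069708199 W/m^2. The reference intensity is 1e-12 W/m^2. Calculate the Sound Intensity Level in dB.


Given values:
  I = 0.0069708199 W/m^2
  I_ref = 1e-12 W/m^2
Formula: SIL = 10 * log10(I / I_ref)
Compute ratio: I / I_ref = 6970819900
Compute log10: log10(6970819900) = 9.843284
Multiply: SIL = 10 * 9.843284 = 98.43

98.43 dB


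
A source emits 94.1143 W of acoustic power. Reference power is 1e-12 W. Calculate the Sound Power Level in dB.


Given values:
  W = 94.1143 W
  W_ref = 1e-12 W
Formula: SWL = 10 * log10(W / W_ref)
Compute ratio: W / W_ref = 94114300000000
Compute log10: log10(94114300000000) = 13.973656
Multiply: SWL = 10 * 13.973656 = 139.74

139.74 dB


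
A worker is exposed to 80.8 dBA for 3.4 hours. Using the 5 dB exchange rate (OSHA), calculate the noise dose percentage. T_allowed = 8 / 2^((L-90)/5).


Given values:
  L = 80.8 dBA, T = 3.4 hours
Formula: T_allowed = 8 / 2^((L - 90) / 5)
Compute exponent: (80.8 - 90) / 5 = -1.84
Compute 2^(-1.84) = 0.279322
T_allowed = 8 / 0.279322 = 28.64078 hours
Dose = (T / T_allowed) * 100
Dose = (3.4 / 28.64078) * 100 = 11.87

11.87 %


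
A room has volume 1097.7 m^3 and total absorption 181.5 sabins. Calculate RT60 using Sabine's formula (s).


Given values:
  V = 1097.7 m^3
  A = 181.5 sabins
Formula: RT60 = 0.161 * V / A
Numerator: 0.161 * 1097.7 = 176.7297
RT60 = 176.7297 / 181.5 = 0.974

0.974 s


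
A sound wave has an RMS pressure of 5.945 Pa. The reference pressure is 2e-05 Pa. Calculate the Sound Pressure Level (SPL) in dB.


Given values:
  p = 5.945 Pa
  p_ref = 2e-05 Pa
Formula: SPL = 20 * log10(p / p_ref)
Compute ratio: p / p_ref = 5.945 / 2e-05 = 297250
Compute log10: log10(297250) = 5.473122
Multiply: SPL = 20 * 5.473122 = 109.46

109.46 dB


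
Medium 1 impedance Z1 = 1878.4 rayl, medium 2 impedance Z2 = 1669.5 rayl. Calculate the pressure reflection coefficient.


Given values:
  Z1 = 1878.4 rayl, Z2 = 1669.5 rayl
Formula: R = (Z2 - Z1) / (Z2 + Z1)
Numerator: Z2 - Z1 = 1669.5 - 1878.4 = -208.9
Denominator: Z2 + Z1 = 1669.5 + 1878.4 = 3547.9
R = -208.9 / 3547.9 = -0.0589

-0.0589


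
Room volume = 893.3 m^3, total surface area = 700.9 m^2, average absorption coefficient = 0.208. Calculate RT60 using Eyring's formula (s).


Given values:
  V = 893.3 m^3, S = 700.9 m^2, alpha = 0.208
Formula: RT60 = 0.161 * V / (-S * ln(1 - alpha))
Compute ln(1 - 0.208) = ln(0.792) = -0.233194
Denominator: -700.9 * -0.233194 = 163.4457
Numerator: 0.161 * 893.3 = 143.8213
RT60 = 143.8213 / 163.4457 = 0.88

0.88 s


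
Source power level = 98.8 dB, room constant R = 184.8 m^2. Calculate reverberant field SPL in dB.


Given values:
  Lw = 98.8 dB, R = 184.8 m^2
Formula: SPL = Lw + 10 * log10(4 / R)
Compute 4 / R = 4 / 184.8 = 0.021645
Compute 10 * log10(0.021645) = -16.6464
SPL = 98.8 + (-16.6464) = 82.15

82.15 dB


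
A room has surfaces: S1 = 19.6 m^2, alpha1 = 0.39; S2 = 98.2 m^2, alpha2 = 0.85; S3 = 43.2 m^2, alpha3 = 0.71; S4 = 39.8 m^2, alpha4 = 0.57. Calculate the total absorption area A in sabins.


Given surfaces:
  Surface 1: 19.6 * 0.39 = 7.644
  Surface 2: 98.2 * 0.85 = 83.47
  Surface 3: 43.2 * 0.71 = 30.672
  Surface 4: 39.8 * 0.57 = 22.686
Formula: A = sum(Si * alpha_i)
A = 7.644 + 83.47 + 30.672 + 22.686
A = 144.47

144.47 sabins


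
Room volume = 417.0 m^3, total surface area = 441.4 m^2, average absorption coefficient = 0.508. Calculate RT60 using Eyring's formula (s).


Given values:
  V = 417.0 m^3, S = 441.4 m^2, alpha = 0.508
Formula: RT60 = 0.161 * V / (-S * ln(1 - alpha))
Compute ln(1 - 0.508) = ln(0.492) = -0.709277
Denominator: -441.4 * -0.709277 = 313.0749
Numerator: 0.161 * 417.0 = 67.137
RT60 = 67.137 / 313.0749 = 0.214

0.214 s


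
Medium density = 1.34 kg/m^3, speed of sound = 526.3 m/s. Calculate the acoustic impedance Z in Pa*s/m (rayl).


Given values:
  rho = 1.34 kg/m^3
  c = 526.3 m/s
Formula: Z = rho * c
Z = 1.34 * 526.3
Z = 705.24

705.24 rayl


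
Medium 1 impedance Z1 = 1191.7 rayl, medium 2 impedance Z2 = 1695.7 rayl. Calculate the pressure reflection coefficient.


Given values:
  Z1 = 1191.7 rayl, Z2 = 1695.7 rayl
Formula: R = (Z2 - Z1) / (Z2 + Z1)
Numerator: Z2 - Z1 = 1695.7 - 1191.7 = 504.0
Denominator: Z2 + Z1 = 1695.7 + 1191.7 = 2887.4
R = 504.0 / 2887.4 = 0.1746

0.1746


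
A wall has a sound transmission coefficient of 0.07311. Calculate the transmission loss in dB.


Given values:
  tau = 0.07311
Formula: TL = 10 * log10(1 / tau)
Compute 1 / tau = 1 / 0.07311 = 13.678
Compute log10(13.678) = 1.136023
TL = 10 * 1.136023 = 11.36

11.36 dB


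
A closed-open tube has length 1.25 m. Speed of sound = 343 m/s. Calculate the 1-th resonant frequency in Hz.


Given values:
  Tube type: closed-open, L = 1.25 m, c = 343 m/s, n = 1
Formula: f_n = (2n - 1) * c / (4 * L)
Compute 2n - 1 = 2*1 - 1 = 1
Compute 4 * L = 4 * 1.25 = 5.0
f = 1 * 343 / 5.0
f = 68.6

68.6 Hz


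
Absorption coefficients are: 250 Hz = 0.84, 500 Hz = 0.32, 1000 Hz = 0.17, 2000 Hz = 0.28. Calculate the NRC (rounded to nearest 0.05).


Given values:
  a_250 = 0.84, a_500 = 0.32
  a_1000 = 0.17, a_2000 = 0.28
Formula: NRC = (a250 + a500 + a1000 + a2000) / 4
Sum = 0.84 + 0.32 + 0.17 + 0.28 = 1.61
NRC = 1.61 / 4 = 0.4025
Rounded to nearest 0.05: 0.4

0.4


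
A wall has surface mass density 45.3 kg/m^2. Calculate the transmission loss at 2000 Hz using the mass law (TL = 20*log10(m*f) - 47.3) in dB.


Given values:
  m = 45.3 kg/m^2, f = 2000 Hz
Formula: TL = 20 * log10(m * f) - 47.3
Compute m * f = 45.3 * 2000 = 90600.0
Compute log10(90600.0) = 4.957128
Compute 20 * 4.957128 = 99.1426
TL = 99.1426 - 47.3 = 51.84

51.84 dB


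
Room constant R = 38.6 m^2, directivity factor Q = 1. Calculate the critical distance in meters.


Given values:
  R = 38.6 m^2, Q = 1
Formula: d_c = 0.141 * sqrt(Q * R)
Compute Q * R = 1 * 38.6 = 38.6
Compute sqrt(38.6) = 6.2129
d_c = 0.141 * 6.2129 = 0.876

0.876 m


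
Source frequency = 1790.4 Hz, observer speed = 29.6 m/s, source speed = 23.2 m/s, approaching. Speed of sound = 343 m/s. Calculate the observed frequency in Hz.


Given values:
  f_s = 1790.4 Hz, v_o = 29.6 m/s, v_s = 23.2 m/s
  Direction: approaching
Formula: f_o = f_s * (c + v_o) / (c - v_s)
Numerator: c + v_o = 343 + 29.6 = 372.6
Denominator: c - v_s = 343 - 23.2 = 319.8
f_o = 1790.4 * 372.6 / 319.8 = 2086.0

2086.0 Hz


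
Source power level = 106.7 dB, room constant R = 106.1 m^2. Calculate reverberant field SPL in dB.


Given values:
  Lw = 106.7 dB, R = 106.1 m^2
Formula: SPL = Lw + 10 * log10(4 / R)
Compute 4 / R = 4 / 106.1 = 0.0377
Compute 10 * log10(0.0377) = -14.2366
SPL = 106.7 + (-14.2366) = 92.46

92.46 dB


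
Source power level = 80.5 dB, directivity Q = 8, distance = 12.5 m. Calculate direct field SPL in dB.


Given values:
  Lw = 80.5 dB, Q = 8, r = 12.5 m
Formula: SPL = Lw + 10 * log10(Q / (4 * pi * r^2))
Compute 4 * pi * r^2 = 4 * pi * 12.5^2 = 1963.4954
Compute Q / denom = 8 / 1963.4954 = 0.00407437
Compute 10 * log10(0.00407437) = -23.8994
SPL = 80.5 + (-23.8994) = 56.6

56.6 dB
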